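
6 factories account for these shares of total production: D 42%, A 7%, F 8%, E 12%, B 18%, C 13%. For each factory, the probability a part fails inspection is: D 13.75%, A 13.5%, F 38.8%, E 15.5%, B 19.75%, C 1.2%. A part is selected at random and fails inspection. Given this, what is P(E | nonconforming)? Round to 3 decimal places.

Unnormalized posteriors (prior × likelihood):
  D: 0.42 × 0.1375 = 0.05775
  A: 0.07 × 0.135 = 0.00945
  F: 0.08 × 0.388 = 0.03104
  E: 0.12 × 0.155 = 0.0186
  B: 0.18 × 0.1975 = 0.03555
  C: 0.13 × 0.012 = 0.00156
Total = 0.15395.
P(E | evidence) = 0.0186 / 0.15395 ≈ 0.121.

0.121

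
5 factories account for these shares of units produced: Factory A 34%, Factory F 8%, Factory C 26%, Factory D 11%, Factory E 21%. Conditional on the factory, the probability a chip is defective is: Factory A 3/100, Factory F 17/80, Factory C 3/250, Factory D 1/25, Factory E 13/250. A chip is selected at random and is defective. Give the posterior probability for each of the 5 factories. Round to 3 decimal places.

Compute prior × likelihood for every hypothesis:
  Factory A: 0.34 × 0.03 = 0.0102
  Factory F: 0.08 × 0.2125 = 0.017
  Factory C: 0.26 × 0.012 = 0.00312
  Factory D: 0.11 × 0.04 = 0.0044
  Factory E: 0.21 × 0.052 = 0.01092
Normalizing constant = 0.04564.
P(Factory A | defective) = 0.0102/0.04564 ≈ 0.223
P(Factory F | defective) = 0.017/0.04564 ≈ 0.372
P(Factory C | defective) = 0.00312/0.04564 ≈ 0.068
P(Factory D | defective) = 0.0044/0.04564 ≈ 0.096
P(Factory E | defective) = 0.01092/0.04564 ≈ 0.239

Factory A 0.223, Factory F 0.372, Factory C 0.068, Factory D 0.096, Factory E 0.239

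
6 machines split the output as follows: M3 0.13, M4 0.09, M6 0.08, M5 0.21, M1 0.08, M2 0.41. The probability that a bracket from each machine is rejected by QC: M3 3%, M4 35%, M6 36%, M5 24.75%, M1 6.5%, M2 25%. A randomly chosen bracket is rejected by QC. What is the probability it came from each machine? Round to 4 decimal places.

Prior × likelihood for each hypothesis:
  M3: 0.13 × 0.03 = 0.0039
  M4: 0.09 × 0.35 = 0.0315
  M6: 0.08 × 0.36 = 0.0288
  M5: 0.21 × 0.2475 = 0.051975
  M1: 0.08 × 0.065 = 0.0052
  M2: 0.41 × 0.25 = 0.1025
Sum = 0.223875.
P(M3 | rejected) = 0.0039/0.223875 ≈ 0.0174
P(M4 | rejected) = 0.0315/0.223875 ≈ 0.1407
P(M6 | rejected) = 0.0288/0.223875 ≈ 0.1286
P(M5 | rejected) = 0.051975/0.223875 ≈ 0.2322
P(M1 | rejected) = 0.0052/0.223875 ≈ 0.0232
P(M2 | rejected) = 0.1025/0.223875 ≈ 0.4578
(Check: 0.0174+0.1407+0.1286+0.2322+0.0232+0.4578 = 0.9999.)

M3 0.0174, M4 0.1407, M6 0.1286, M5 0.2322, M1 0.0232, M2 0.4578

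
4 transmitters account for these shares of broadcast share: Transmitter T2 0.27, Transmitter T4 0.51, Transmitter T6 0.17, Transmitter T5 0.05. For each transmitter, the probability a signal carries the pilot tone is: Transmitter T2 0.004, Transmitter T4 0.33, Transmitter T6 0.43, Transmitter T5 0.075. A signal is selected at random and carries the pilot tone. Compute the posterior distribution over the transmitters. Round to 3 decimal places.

Unnormalized posteriors (prior × likelihood):
  Transmitter T2: 0.27 × 0.004 = 0.00108
  Transmitter T4: 0.51 × 0.33 = 0.1683
  Transmitter T6: 0.17 × 0.43 = 0.0731
  Transmitter T5: 0.05 × 0.075 = 0.00375
Total = 0.24623.
P(Transmitter T2 | pilot) = 0.00108/0.24623 ≈ 0.004
P(Transmitter T4 | pilot) = 0.1683/0.24623 ≈ 0.684
P(Transmitter T6 | pilot) = 0.0731/0.24623 ≈ 0.297
P(Transmitter T5 | pilot) = 0.00375/0.24623 ≈ 0.015

Transmitter T2 0.004, Transmitter T4 0.684, Transmitter T6 0.297, Transmitter T5 0.015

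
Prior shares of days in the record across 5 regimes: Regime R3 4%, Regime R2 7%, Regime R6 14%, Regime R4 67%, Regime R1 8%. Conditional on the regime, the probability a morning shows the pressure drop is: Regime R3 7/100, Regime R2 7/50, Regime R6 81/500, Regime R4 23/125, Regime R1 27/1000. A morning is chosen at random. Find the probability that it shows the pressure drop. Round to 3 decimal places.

Compute prior × likelihood for every hypothesis:
  Regime R3: 0.04 × 0.07 = 0.0028
  Regime R2: 0.07 × 0.14 = 0.0098
  Regime R6: 0.14 × 0.162 = 0.02268
  Regime R4: 0.67 × 0.184 = 0.12328
  Regime R1: 0.08 × 0.027 = 0.00216
P(drop) = 0.0028 + 0.0098 + 0.02268 + 0.12328 + 0.00216 = 0.16072 → 0.161.

0.161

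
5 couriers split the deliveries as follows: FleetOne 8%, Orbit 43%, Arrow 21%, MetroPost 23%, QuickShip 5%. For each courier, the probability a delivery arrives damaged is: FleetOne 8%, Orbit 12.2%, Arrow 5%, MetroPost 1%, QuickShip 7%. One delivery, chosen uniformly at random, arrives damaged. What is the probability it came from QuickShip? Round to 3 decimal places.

Compute prior × likelihood for every hypothesis:
  FleetOne: 0.08 × 0.08 = 0.0064
  Orbit: 0.43 × 0.122 = 0.05246
  Arrow: 0.21 × 0.05 = 0.0105
  MetroPost: 0.23 × 0.01 = 0.0023
  QuickShip: 0.05 × 0.07 = 0.0035
Normalizing constant = 0.07516.
P(QuickShip | evidence) = 0.0035 / 0.07516 ≈ 0.047.

0.047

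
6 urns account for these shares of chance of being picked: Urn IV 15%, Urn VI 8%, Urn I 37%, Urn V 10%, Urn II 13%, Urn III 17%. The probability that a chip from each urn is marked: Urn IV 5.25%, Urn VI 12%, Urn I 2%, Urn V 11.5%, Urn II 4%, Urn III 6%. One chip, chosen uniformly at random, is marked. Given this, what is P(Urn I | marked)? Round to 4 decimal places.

Compute prior × likelihood for every hypothesis:
  Urn IV: 0.15 × 0.0525 = 0.007875
  Urn VI: 0.08 × 0.12 = 0.0096
  Urn I: 0.37 × 0.02 = 0.0074
  Urn V: 0.1 × 0.115 = 0.0115
  Urn II: 0.13 × 0.04 = 0.0052
  Urn III: 0.17 × 0.06 = 0.0102
Sum = 0.051775.
P(Urn I | evidence) = 0.0074 / 0.051775 ≈ 0.1429.

0.1429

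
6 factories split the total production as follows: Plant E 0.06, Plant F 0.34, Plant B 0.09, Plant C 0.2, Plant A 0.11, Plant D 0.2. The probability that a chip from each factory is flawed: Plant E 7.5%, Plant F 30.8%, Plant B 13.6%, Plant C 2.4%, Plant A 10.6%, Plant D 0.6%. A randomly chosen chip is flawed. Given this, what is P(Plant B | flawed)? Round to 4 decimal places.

0.0880

Compute prior × likelihood for every hypothesis:
  Plant E: 0.06 × 0.075 = 0.0045
  Plant F: 0.34 × 0.308 = 0.10472
  Plant B: 0.09 × 0.136 = 0.01224
  Plant C: 0.2 × 0.024 = 0.0048
  Plant A: 0.11 × 0.106 = 0.01166
  Plant D: 0.2 × 0.006 = 0.0012
Total = 0.13912.
P(Plant B | evidence) = 0.01224 / 0.13912 ≈ 0.0880.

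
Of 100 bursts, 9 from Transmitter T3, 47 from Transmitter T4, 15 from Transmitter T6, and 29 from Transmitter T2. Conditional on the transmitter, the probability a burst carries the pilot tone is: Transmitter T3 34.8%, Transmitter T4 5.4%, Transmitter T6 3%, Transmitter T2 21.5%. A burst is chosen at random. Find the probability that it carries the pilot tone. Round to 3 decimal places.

0.124

By Bayes' rule, posterior ∝ prior × likelihood:
  Transmitter T3: 0.09 × 0.348 = 0.03132
  Transmitter T4: 0.47 × 0.054 = 0.02538
  Transmitter T6: 0.15 × 0.03 = 0.0045
  Transmitter T2: 0.29 × 0.215 = 0.06235
P(pilot) = 0.03132 + 0.02538 + 0.0045 + 0.06235 = 0.12355 → 0.124.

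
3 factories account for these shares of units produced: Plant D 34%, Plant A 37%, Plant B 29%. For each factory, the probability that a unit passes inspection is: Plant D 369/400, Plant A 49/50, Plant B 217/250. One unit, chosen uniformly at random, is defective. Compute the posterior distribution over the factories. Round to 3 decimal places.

Plant D 0.366, Plant A 0.103, Plant B 0.531

Taking complements, P(defective | each) = Plant D 0.0775, Plant A 0.02, Plant B 0.132.
By Bayes' rule, posterior ∝ prior × likelihood:
  Plant D: 0.34 × 0.0775 = 0.02635
  Plant A: 0.37 × 0.02 = 0.0074
  Plant B: 0.29 × 0.132 = 0.03828
Normalizing constant = 0.07203.
P(Plant D | defective) = 0.02635/0.07203 ≈ 0.366
P(Plant A | defective) = 0.0074/0.07203 ≈ 0.103
P(Plant B | defective) = 0.03828/0.07203 ≈ 0.531
(Check: 0.366+0.103+0.531 = 1.000.)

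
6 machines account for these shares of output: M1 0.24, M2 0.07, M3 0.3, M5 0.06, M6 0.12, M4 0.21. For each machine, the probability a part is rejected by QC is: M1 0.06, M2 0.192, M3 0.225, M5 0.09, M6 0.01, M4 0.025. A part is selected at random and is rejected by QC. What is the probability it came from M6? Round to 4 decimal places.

Unnormalized posteriors (prior × likelihood):
  M1: 0.24 × 0.06 = 0.0144
  M2: 0.07 × 0.192 = 0.01344
  M3: 0.3 × 0.225 = 0.0675
  M5: 0.06 × 0.09 = 0.0054
  M6: 0.12 × 0.01 = 0.0012
  M4: 0.21 × 0.025 = 0.00525
Normalizing constant = 0.10719.
P(M6 | evidence) = 0.0012 / 0.10719 ≈ 0.0112.

0.0112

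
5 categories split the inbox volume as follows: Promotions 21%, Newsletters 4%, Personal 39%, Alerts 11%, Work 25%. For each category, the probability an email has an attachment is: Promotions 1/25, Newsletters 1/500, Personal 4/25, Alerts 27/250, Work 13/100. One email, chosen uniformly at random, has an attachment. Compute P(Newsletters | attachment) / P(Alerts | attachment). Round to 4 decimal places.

0.0067

Unnormalized posteriors (prior × likelihood):
  Promotions: 0.21 × 0.04 = 0.0084
  Newsletters: 0.04 × 0.002 = 0.00008
  Personal: 0.39 × 0.16 = 0.0624
  Alerts: 0.11 × 0.108 = 0.01188
  Work: 0.25 × 0.13 = 0.0325
Sum = 0.11526.
The ratio is 0.00008 / 0.01188 (the normalizer cancels) = 0.0067.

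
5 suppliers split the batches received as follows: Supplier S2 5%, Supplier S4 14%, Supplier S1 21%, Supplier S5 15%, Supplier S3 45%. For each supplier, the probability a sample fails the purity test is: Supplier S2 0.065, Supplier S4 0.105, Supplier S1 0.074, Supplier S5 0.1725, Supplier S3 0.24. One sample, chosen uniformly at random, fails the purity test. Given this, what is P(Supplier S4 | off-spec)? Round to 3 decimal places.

By Bayes' rule, posterior ∝ prior × likelihood:
  Supplier S2: 0.05 × 0.065 = 0.00325
  Supplier S4: 0.14 × 0.105 = 0.0147
  Supplier S1: 0.21 × 0.074 = 0.01554
  Supplier S5: 0.15 × 0.1725 = 0.025875
  Supplier S3: 0.45 × 0.24 = 0.108
Normalizing constant = 0.167365.
P(Supplier S4 | evidence) = 0.0147 / 0.167365 ≈ 0.088.

0.088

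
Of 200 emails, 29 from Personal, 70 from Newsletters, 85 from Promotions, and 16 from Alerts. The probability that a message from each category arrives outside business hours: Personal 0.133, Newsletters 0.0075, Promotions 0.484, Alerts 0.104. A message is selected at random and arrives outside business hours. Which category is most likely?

Promotions

Unnormalized posteriors (prior × likelihood):
  Personal: 0.145 × 0.133 = 0.019285
  Newsletters: 0.35 × 0.0075 = 0.002625
  Promotions: 0.425 × 0.484 = 0.2057
  Alerts: 0.08 × 0.104 = 0.00832
Sum = 0.23593.
Largest term belongs to Promotions, so Promotions is most probable.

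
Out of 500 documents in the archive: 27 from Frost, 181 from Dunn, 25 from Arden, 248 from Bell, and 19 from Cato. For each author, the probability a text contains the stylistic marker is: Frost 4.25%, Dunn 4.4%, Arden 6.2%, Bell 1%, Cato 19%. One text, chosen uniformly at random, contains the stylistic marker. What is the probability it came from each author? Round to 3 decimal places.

Prior × likelihood for each hypothesis:
  Frost: 0.054 × 0.0425 = 0.002295
  Dunn: 0.362 × 0.044 = 0.015928
  Arden: 0.05 × 0.062 = 0.0031
  Bell: 0.496 × 0.01 = 0.00496
  Cato: 0.038 × 0.19 = 0.00722
Sum = 0.033503.
P(Frost | marker) = 0.002295/0.033503 ≈ 0.069
P(Dunn | marker) = 0.015928/0.033503 ≈ 0.475
P(Arden | marker) = 0.0031/0.033503 ≈ 0.093
P(Bell | marker) = 0.00496/0.033503 ≈ 0.148
P(Cato | marker) = 0.00722/0.033503 ≈ 0.216

Frost 0.069, Dunn 0.475, Arden 0.093, Bell 0.148, Cato 0.216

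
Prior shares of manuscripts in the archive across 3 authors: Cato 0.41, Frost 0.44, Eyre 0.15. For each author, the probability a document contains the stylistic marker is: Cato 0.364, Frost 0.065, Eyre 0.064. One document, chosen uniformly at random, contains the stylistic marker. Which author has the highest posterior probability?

Prior × likelihood for each hypothesis:
  Cato: 0.41 × 0.364 = 0.14924
  Frost: 0.44 × 0.065 = 0.0286
  Eyre: 0.15 × 0.064 = 0.0096
Sum = 0.18744.
Largest term belongs to Cato, so Cato is most probable.

Cato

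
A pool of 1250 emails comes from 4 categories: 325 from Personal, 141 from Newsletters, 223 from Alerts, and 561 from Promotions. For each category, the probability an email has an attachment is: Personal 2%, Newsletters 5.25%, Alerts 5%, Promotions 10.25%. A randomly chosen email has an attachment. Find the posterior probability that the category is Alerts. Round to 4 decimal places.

Unnormalized posteriors (prior × likelihood):
  Personal: 0.26 × 0.02 = 0.0052
  Newsletters: 0.1128 × 0.0525 = 0.005922
  Alerts: 0.1784 × 0.05 = 0.00892
  Promotions: 0.4488 × 0.1025 = 0.046002
Total = 0.066044.
P(Alerts | evidence) = 0.00892 / 0.066044 ≈ 0.1351.

0.1351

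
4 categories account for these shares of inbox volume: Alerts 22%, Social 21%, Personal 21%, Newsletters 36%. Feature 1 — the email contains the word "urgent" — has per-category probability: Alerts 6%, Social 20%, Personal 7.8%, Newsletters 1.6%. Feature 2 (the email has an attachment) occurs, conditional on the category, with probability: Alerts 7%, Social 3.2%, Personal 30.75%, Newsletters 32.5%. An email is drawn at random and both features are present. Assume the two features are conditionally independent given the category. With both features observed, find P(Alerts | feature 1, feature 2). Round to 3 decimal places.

Prior × likelihood for each hypothesis:
  Alerts: 0.22 × 0.06 × 0.07 = 0.000924
  Social: 0.21 × 0.2 × 0.032 = 0.001344
  Personal: 0.21 × 0.078 × 0.3075 = 0.00503685
  Newsletters: 0.36 × 0.016 × 0.325 = 0.001872
Sum = 0.00917685.
P(Alerts | evidence) = 0.000924 / 0.00917685 ≈ 0.101.

0.101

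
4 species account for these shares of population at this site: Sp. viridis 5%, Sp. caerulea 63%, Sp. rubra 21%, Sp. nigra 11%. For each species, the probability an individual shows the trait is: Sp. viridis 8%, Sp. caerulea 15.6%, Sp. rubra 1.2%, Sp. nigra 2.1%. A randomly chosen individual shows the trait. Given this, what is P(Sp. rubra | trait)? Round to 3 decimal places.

By Bayes' rule, posterior ∝ prior × likelihood:
  Sp. viridis: 0.05 × 0.08 = 0.004
  Sp. caerulea: 0.63 × 0.156 = 0.09828
  Sp. rubra: 0.21 × 0.012 = 0.00252
  Sp. nigra: 0.11 × 0.021 = 0.00231
Sum = 0.10711.
P(Sp. rubra | evidence) = 0.00252 / 0.10711 ≈ 0.024.

0.024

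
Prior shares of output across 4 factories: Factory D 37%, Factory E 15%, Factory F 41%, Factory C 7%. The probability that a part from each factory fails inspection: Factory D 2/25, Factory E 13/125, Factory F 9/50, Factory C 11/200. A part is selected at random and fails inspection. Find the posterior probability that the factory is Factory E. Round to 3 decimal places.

0.127

By Bayes' rule, posterior ∝ prior × likelihood:
  Factory D: 0.37 × 0.08 = 0.0296
  Factory E: 0.15 × 0.104 = 0.0156
  Factory F: 0.41 × 0.18 = 0.0738
  Factory C: 0.07 × 0.055 = 0.00385
Normalizing constant = 0.12285.
P(Factory E | evidence) = 0.0156 / 0.12285 ≈ 0.127.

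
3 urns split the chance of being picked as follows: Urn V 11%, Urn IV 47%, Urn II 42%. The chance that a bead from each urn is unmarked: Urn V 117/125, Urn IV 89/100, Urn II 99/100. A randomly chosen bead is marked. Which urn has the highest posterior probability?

Urn IV

Taking complements, P(marked | each) = Urn V 0.064, Urn IV 0.11, Urn II 0.01.
By Bayes' rule, posterior ∝ prior × likelihood:
  Urn V: 0.11 × 0.064 = 0.00704
  Urn IV: 0.47 × 0.11 = 0.0517
  Urn II: 0.42 × 0.01 = 0.0042
Normalizing constant = 0.06294.
Largest term belongs to Urn IV, so Urn IV is most probable.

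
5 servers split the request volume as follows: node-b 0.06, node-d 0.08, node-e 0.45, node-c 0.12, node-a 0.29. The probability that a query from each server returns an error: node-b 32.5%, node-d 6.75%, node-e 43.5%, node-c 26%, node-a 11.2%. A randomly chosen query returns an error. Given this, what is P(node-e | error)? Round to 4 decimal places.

Unnormalized posteriors (prior × likelihood):
  node-b: 0.06 × 0.325 = 0.0195
  node-d: 0.08 × 0.0675 = 0.0054
  node-e: 0.45 × 0.435 = 0.19575
  node-c: 0.12 × 0.26 = 0.0312
  node-a: 0.29 × 0.112 = 0.03248
Normalizing constant = 0.28433.
P(node-e | evidence) = 0.19575 / 0.28433 ≈ 0.6885.

0.6885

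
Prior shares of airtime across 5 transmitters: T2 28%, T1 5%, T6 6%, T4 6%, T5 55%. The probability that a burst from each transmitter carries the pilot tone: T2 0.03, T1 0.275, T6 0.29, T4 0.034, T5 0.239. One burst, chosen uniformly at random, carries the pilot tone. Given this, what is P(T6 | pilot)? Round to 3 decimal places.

0.101

Unnormalized posteriors (prior × likelihood):
  T2: 0.28 × 0.03 = 0.0084
  T1: 0.05 × 0.275 = 0.01375
  T6: 0.06 × 0.29 = 0.0174
  T4: 0.06 × 0.034 = 0.00204
  T5: 0.55 × 0.239 = 0.13145
Sum = 0.17304.
P(T6 | evidence) = 0.0174 / 0.17304 ≈ 0.101.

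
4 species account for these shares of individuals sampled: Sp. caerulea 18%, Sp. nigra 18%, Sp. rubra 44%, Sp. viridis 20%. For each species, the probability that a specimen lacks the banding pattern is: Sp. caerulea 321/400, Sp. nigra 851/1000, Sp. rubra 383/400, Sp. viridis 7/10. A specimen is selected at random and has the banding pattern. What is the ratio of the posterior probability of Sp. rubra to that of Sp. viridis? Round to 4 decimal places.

Taking complements, P(banded | each) = Sp. caerulea 0.1975, Sp. nigra 0.149, Sp. rubra 0.0425, Sp. viridis 0.3.
Prior × likelihood for each hypothesis:
  Sp. caerulea: 0.18 × 0.1975 = 0.03555
  Sp. nigra: 0.18 × 0.149 = 0.02682
  Sp. rubra: 0.44 × 0.0425 = 0.0187
  Sp. viridis: 0.2 × 0.3 = 0.06
Total = 0.14107.
The ratio is 0.0187 / 0.06 (the normalizer cancels) = 0.3117.

0.3117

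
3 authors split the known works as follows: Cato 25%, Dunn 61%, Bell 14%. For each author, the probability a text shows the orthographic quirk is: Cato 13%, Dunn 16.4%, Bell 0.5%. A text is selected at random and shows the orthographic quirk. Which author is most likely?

Compute prior × likelihood for every hypothesis:
  Cato: 0.25 × 0.13 = 0.0325
  Dunn: 0.61 × 0.164 = 0.10004
  Bell: 0.14 × 0.005 = 0.0007
Normalizing constant = 0.13324.
Largest term belongs to Dunn, so Dunn is most probable.

Dunn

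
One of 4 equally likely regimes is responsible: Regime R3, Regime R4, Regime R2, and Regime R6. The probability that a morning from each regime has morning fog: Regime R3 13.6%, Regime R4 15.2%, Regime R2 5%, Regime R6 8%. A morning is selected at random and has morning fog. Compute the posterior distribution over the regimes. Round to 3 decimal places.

With a uniform prior (1/4 each), posterior ∝ likelihood:
  Regime R3: 0.136
  Regime R4: 0.152
  Regime R2: 0.05
  Regime R6: 0.08
Sum = 0.418.
P(Regime R3 | fog) = 0.136/0.418 ≈ 0.325
P(Regime R4 | fog) = 0.152/0.418 ≈ 0.364
P(Regime R2 | fog) = 0.05/0.418 ≈ 0.120
P(Regime R6 | fog) = 0.08/0.418 ≈ 0.191
(Check: 0.325+0.364+0.120+0.191 = 1.000.)

Regime R3 0.325, Regime R4 0.364, Regime R2 0.120, Regime R6 0.191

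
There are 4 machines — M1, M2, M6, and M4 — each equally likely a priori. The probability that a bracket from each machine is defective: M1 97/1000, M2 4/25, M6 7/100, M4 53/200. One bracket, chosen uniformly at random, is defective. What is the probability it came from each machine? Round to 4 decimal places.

M1 0.1639, M2 0.2703, M6 0.1182, M4 0.4476

Since the prior is uniform, the posterior is proportional to the likelihood:
  M1: 0.097
  M2: 0.16
  M6: 0.07
  M4: 0.265
Sum = 0.592.
P(M1 | defective) = 0.097/0.592 ≈ 0.1639
P(M2 | defective) = 0.16/0.592 ≈ 0.2703
P(M6 | defective) = 0.07/0.592 ≈ 0.1182
P(M4 | defective) = 0.265/0.592 ≈ 0.4476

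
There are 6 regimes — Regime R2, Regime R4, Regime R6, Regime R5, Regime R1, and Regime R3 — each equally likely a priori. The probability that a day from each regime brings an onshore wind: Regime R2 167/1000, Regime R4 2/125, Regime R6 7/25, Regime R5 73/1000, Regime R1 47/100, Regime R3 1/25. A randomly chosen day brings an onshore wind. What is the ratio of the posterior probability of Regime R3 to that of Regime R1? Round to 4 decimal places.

0.0851

Since the prior is uniform, the posterior is proportional to the likelihood:
  Regime R2: 0.167
  Regime R4: 0.016
  Regime R6: 0.28
  Regime R5: 0.073
  Regime R1: 0.47
  Regime R3: 0.04
Sum = 1.046.
The ratio is 0.04 / 0.47 (the normalizer cancels) = 0.0851.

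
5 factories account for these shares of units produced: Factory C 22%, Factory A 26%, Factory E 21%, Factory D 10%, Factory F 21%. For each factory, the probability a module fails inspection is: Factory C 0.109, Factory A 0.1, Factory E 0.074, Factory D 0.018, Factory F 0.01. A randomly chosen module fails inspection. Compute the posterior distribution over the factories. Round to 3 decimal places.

Compute prior × likelihood for every hypothesis:
  Factory C: 0.22 × 0.109 = 0.02398
  Factory A: 0.26 × 0.1 = 0.026
  Factory E: 0.21 × 0.074 = 0.01554
  Factory D: 0.1 × 0.018 = 0.0018
  Factory F: 0.21 × 0.01 = 0.0021
Total = 0.06942.
P(Factory C | nonconforming) = 0.02398/0.06942 ≈ 0.345
P(Factory A | nonconforming) = 0.026/0.06942 ≈ 0.375
P(Factory E | nonconforming) = 0.01554/0.06942 ≈ 0.224
P(Factory D | nonconforming) = 0.0018/0.06942 ≈ 0.026
P(Factory F | nonconforming) = 0.0021/0.06942 ≈ 0.030

Factory C 0.345, Factory A 0.375, Factory E 0.224, Factory D 0.026, Factory F 0.030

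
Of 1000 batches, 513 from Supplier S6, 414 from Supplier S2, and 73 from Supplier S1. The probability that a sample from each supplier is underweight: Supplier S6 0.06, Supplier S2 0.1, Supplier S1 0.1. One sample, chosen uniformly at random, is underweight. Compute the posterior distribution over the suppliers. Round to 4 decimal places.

Supplier S6 0.3873, Supplier S2 0.5209, Supplier S1 0.0918

Compute prior × likelihood for every hypothesis:
  Supplier S6: 0.513 × 0.06 = 0.03078
  Supplier S2: 0.414 × 0.1 = 0.0414
  Supplier S1: 0.073 × 0.1 = 0.0073
Normalizing constant = 0.07948.
P(Supplier S6 | underweight) = 0.03078/0.07948 ≈ 0.3873
P(Supplier S2 | underweight) = 0.0414/0.07948 ≈ 0.5209
P(Supplier S1 | underweight) = 0.0073/0.07948 ≈ 0.0918
(Check: 0.3873+0.5209+0.0918 = 1.0000.)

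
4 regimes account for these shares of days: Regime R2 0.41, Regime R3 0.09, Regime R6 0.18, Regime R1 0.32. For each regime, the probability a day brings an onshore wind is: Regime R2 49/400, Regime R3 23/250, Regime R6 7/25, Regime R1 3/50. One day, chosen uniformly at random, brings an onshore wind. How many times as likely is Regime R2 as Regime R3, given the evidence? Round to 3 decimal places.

6.066

Unnormalized posteriors (prior × likelihood):
  Regime R2: 0.41 × 0.1225 = 0.050225
  Regime R3: 0.09 × 0.092 = 0.00828
  Regime R6: 0.18 × 0.28 = 0.0504
  Regime R1: 0.32 × 0.06 = 0.0192
Sum = 0.128105.
The ratio is 0.050225 / 0.00828 (the normalizer cancels) = 6.066.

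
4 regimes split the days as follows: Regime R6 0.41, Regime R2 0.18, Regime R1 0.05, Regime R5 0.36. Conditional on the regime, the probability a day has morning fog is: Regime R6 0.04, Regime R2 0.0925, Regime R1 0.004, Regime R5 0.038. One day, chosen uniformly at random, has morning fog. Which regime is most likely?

By Bayes' rule, posterior ∝ prior × likelihood:
  Regime R6: 0.41 × 0.04 = 0.0164
  Regime R2: 0.18 × 0.0925 = 0.01665
  Regime R1: 0.05 × 0.004 = 0.0002
  Regime R5: 0.36 × 0.038 = 0.01368
Total = 0.04693.
Largest term belongs to Regime R2, so Regime R2 is most probable.

Regime R2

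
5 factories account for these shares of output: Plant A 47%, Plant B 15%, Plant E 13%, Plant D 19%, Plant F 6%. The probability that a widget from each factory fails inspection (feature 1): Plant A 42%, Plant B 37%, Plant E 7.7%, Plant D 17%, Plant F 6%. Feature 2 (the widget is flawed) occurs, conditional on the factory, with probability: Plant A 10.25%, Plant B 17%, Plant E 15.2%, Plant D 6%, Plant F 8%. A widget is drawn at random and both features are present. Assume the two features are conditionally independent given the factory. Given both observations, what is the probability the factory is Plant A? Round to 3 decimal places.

0.606

By Bayes' rule, posterior ∝ prior × likelihood:
  Plant A: 0.47 × 0.42 × 0.1025 = 0.0202335
  Plant B: 0.15 × 0.37 × 0.17 = 0.009435
  Plant E: 0.13 × 0.077 × 0.152 = 0.00152152
  Plant D: 0.19 × 0.17 × 0.06 = 0.001938
  Plant F: 0.06 × 0.06 × 0.08 = 0.000288
Total = 0.03341602.
P(Plant A | evidence) = 0.0202335 / 0.03341602 ≈ 0.606.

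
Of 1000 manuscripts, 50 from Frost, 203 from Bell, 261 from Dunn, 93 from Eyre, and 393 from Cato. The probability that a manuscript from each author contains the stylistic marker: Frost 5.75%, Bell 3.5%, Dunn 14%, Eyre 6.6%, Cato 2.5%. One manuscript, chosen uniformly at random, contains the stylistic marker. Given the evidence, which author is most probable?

Dunn

Prior × likelihood for each hypothesis:
  Frost: 0.05 × 0.0575 = 0.002875
  Bell: 0.203 × 0.035 = 0.007105
  Dunn: 0.261 × 0.14 = 0.03654
  Eyre: 0.093 × 0.066 = 0.006138
  Cato: 0.393 × 0.025 = 0.009825
Total = 0.062483.
Largest term belongs to Dunn, so Dunn is most probable.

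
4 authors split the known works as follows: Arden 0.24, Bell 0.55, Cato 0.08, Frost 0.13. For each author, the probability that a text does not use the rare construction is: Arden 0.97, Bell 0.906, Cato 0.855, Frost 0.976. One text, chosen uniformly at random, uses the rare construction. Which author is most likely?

Taking complements, P(rare-form | each) = Arden 0.03, Bell 0.094, Cato 0.145, Frost 0.024.
By Bayes' rule, posterior ∝ prior × likelihood:
  Arden: 0.24 × 0.03 = 0.0072
  Bell: 0.55 × 0.094 = 0.0517
  Cato: 0.08 × 0.145 = 0.0116
  Frost: 0.13 × 0.024 = 0.00312
Normalizing constant = 0.07362.
Largest term belongs to Bell, so Bell is most probable.

Bell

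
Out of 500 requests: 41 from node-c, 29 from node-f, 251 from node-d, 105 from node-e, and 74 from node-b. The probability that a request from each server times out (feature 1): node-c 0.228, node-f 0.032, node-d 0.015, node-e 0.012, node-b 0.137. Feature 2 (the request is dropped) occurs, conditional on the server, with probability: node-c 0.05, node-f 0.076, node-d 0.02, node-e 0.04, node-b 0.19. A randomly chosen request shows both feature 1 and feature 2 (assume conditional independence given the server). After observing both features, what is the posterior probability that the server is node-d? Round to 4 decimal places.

0.0291

Compute prior × likelihood for every hypothesis:
  node-c: 0.082 × 0.228 × 0.05 = 0.0009348
  node-f: 0.058 × 0.032 × 0.076 = 0.000141056
  node-d: 0.502 × 0.015 × 0.02 = 0.0001506
  node-e: 0.21 × 0.012 × 0.04 = 0.0001008
  node-b: 0.148 × 0.137 × 0.19 = 0.00385244
Total = 0.005179696.
P(node-d | evidence) = 0.0001506 / 0.005179696 ≈ 0.0291.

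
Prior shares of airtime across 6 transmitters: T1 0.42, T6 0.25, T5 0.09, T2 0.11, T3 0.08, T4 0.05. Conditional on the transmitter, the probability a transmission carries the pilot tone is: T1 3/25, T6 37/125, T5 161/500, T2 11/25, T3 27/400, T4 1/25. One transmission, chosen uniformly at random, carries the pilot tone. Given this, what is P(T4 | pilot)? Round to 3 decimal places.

Compute prior × likelihood for every hypothesis:
  T1: 0.42 × 0.12 = 0.0504
  T6: 0.25 × 0.296 = 0.074
  T5: 0.09 × 0.322 = 0.02898
  T2: 0.11 × 0.44 = 0.0484
  T3: 0.08 × 0.0675 = 0.0054
  T4: 0.05 × 0.04 = 0.002
Sum = 0.20918.
P(T4 | evidence) = 0.002 / 0.20918 ≈ 0.010.

0.010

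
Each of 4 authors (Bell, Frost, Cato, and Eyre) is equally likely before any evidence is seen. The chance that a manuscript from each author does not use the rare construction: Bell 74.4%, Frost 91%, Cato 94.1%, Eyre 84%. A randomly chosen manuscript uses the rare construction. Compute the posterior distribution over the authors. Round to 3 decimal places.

Bell 0.453, Frost 0.159, Cato 0.104, Eyre 0.283

Taking complements, P(rare-form | each) = Bell 0.256, Frost 0.09, Cato 0.059, Eyre 0.16.
With a uniform prior (1/4 each), posterior ∝ likelihood:
  Bell: 0.256
  Frost: 0.09
  Cato: 0.059
  Eyre: 0.16
Sum = 0.565.
P(Bell | rare-form) = 0.256/0.565 ≈ 0.453
P(Frost | rare-form) = 0.09/0.565 ≈ 0.159
P(Cato | rare-form) = 0.059/0.565 ≈ 0.104
P(Eyre | rare-form) = 0.16/0.565 ≈ 0.283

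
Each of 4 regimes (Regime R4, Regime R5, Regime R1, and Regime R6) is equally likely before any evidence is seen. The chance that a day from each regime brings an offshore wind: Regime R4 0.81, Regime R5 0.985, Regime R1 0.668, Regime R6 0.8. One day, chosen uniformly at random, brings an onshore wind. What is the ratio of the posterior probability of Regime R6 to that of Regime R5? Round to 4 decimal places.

13.3333

Taking complements, P(onshore | each) = Regime R4 0.19, Regime R5 0.015, Regime R1 0.332, Regime R6 0.2.
Since the prior is uniform, the posterior is proportional to the likelihood:
  Regime R4: 0.19
  Regime R5: 0.015
  Regime R1: 0.332
  Regime R6: 0.2
Total = 0.737.
The ratio is 0.2 / 0.015 (the normalizer cancels) = 13.3333.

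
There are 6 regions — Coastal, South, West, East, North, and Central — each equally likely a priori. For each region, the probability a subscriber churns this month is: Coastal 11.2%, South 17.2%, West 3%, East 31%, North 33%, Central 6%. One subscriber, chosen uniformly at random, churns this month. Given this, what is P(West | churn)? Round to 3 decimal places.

0.030

With a uniform prior (1/6 each), posterior ∝ likelihood:
  Coastal: 0.112
  South: 0.172
  West: 0.03
  East: 0.31
  North: 0.33
  Central: 0.06
Sum = 1.014.
P(West | evidence) = 0.03 / 1.014 ≈ 0.030.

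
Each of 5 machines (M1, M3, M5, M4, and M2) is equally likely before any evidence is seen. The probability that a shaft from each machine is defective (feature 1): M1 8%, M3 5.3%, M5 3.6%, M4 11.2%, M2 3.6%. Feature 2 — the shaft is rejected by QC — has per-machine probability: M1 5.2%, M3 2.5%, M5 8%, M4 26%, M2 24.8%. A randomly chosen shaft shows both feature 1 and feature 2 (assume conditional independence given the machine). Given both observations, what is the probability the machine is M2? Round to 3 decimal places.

Since the prior is uniform, the posterior is proportional to the likelihood:
  M1: 0.08 × 0.052 = 0.00416
  M3: 0.053 × 0.025 = 0.001325
  M5: 0.036 × 0.08 = 0.00288
  M4: 0.112 × 0.26 = 0.02912
  M2: 0.036 × 0.248 = 0.008928
Normalizing constant = 0.046413.
P(M2 | evidence) = 0.008928 / 0.046413 ≈ 0.192.

0.192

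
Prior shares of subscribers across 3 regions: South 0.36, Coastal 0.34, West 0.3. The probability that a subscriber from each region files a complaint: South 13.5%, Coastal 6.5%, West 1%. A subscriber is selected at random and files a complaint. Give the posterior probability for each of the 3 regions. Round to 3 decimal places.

By Bayes' rule, posterior ∝ prior × likelihood:
  South: 0.36 × 0.135 = 0.0486
  Coastal: 0.34 × 0.065 = 0.0221
  West: 0.3 × 0.01 = 0.003
Total = 0.0737.
P(South | complaint) = 0.0486/0.0737 ≈ 0.659
P(Coastal | complaint) = 0.0221/0.0737 ≈ 0.300
P(West | complaint) = 0.003/0.0737 ≈ 0.041

South 0.659, Coastal 0.300, West 0.041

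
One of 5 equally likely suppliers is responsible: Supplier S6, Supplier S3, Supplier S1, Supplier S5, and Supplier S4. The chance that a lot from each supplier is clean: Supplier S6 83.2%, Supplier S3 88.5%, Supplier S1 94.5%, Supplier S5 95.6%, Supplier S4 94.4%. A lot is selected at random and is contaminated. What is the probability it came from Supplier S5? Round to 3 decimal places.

Taking complements, P(contaminated | each) = Supplier S6 0.168, Supplier S3 0.115, Supplier S1 0.055, Supplier S5 0.044, Supplier S4 0.056.
With a uniform prior (1/5 each), posterior ∝ likelihood:
  Supplier S6: 0.168
  Supplier S3: 0.115
  Supplier S1: 0.055
  Supplier S5: 0.044
  Supplier S4: 0.056
Sum = 0.438.
P(Supplier S5 | evidence) = 0.044 / 0.438 ≈ 0.100.

0.100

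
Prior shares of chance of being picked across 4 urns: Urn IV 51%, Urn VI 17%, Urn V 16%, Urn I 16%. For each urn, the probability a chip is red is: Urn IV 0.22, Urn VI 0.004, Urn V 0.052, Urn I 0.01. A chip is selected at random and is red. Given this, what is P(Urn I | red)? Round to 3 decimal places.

By Bayes' rule, posterior ∝ prior × likelihood:
  Urn IV: 0.51 × 0.22 = 0.1122
  Urn VI: 0.17 × 0.004 = 0.00068
  Urn V: 0.16 × 0.052 = 0.00832
  Urn I: 0.16 × 0.01 = 0.0016
Normalizing constant = 0.1228.
P(Urn I | evidence) = 0.0016 / 0.1228 ≈ 0.013.

0.013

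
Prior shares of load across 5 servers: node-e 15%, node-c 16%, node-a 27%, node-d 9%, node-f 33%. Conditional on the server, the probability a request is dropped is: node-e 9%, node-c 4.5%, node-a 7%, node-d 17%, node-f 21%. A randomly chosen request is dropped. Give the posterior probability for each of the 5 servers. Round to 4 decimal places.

Prior × likelihood for each hypothesis:
  node-e: 0.15 × 0.09 = 0.0135
  node-c: 0.16 × 0.045 = 0.0072
  node-a: 0.27 × 0.07 = 0.0189
  node-d: 0.09 × 0.17 = 0.0153
  node-f: 0.33 × 0.21 = 0.0693
Total = 0.1242.
P(node-e | dropped) = 0.0135/0.1242 ≈ 0.1087
P(node-c | dropped) = 0.0072/0.1242 ≈ 0.0580
P(node-a | dropped) = 0.0189/0.1242 ≈ 0.1522
P(node-d | dropped) = 0.0153/0.1242 ≈ 0.1232
P(node-f | dropped) = 0.0693/0.1242 ≈ 0.5580

node-e 0.1087, node-c 0.0580, node-a 0.1522, node-d 0.1232, node-f 0.5580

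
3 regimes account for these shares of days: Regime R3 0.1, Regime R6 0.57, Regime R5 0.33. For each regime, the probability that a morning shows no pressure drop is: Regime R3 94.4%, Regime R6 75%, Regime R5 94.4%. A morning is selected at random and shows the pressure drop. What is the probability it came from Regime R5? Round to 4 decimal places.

Taking complements, P(drop | each) = Regime R3 0.056, Regime R6 0.25, Regime R5 0.056.
Prior × likelihood for each hypothesis:
  Regime R3: 0.1 × 0.056 = 0.0056
  Regime R6: 0.57 × 0.25 = 0.1425
  Regime R5: 0.33 × 0.056 = 0.01848
Normalizing constant = 0.16658.
P(Regime R5 | evidence) = 0.01848 / 0.16658 ≈ 0.1109.

0.1109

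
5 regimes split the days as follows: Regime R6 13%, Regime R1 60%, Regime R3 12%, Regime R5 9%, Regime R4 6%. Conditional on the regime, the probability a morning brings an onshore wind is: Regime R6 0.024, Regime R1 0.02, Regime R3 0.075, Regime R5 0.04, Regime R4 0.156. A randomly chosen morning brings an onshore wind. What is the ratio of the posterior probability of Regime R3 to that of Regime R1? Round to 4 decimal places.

Compute prior × likelihood for every hypothesis:
  Regime R6: 0.13 × 0.024 = 0.00312
  Regime R1: 0.6 × 0.02 = 0.012
  Regime R3: 0.12 × 0.075 = 0.009
  Regime R5: 0.09 × 0.04 = 0.0036
  Regime R4: 0.06 × 0.156 = 0.00936
Normalizing constant = 0.03708.
The ratio is 0.009 / 0.012 (the normalizer cancels) = 0.7500.

0.7500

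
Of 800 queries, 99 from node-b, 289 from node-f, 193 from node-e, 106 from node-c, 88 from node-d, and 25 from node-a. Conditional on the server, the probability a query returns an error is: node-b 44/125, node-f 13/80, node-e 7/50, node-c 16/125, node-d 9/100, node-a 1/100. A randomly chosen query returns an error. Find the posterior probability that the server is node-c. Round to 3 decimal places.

Compute prior × likelihood for every hypothesis:
  node-b: 0.12375 × 0.352 = 0.04356
  node-f: 0.36125 × 0.1625 = 0.058703125
  node-e: 0.24125 × 0.14 = 0.033775
  node-c: 0.1325 × 0.128 = 0.01696
  node-d: 0.11 × 0.09 = 0.0099
  node-a: 0.03125 × 0.01 = 0.0003125
Total = 0.163210625.
P(node-c | evidence) = 0.01696 / 0.163210625 ≈ 0.104.

0.104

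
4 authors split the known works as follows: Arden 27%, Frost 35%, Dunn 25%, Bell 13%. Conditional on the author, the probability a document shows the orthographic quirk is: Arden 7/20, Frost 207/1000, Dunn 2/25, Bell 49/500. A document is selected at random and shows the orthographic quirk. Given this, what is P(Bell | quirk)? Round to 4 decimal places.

0.0638

By Bayes' rule, posterior ∝ prior × likelihood:
  Arden: 0.27 × 0.35 = 0.0945
  Frost: 0.35 × 0.207 = 0.07245
  Dunn: 0.25 × 0.08 = 0.02
  Bell: 0.13 × 0.098 = 0.01274
Normalizing constant = 0.19969.
P(Bell | evidence) = 0.01274 / 0.19969 ≈ 0.0638.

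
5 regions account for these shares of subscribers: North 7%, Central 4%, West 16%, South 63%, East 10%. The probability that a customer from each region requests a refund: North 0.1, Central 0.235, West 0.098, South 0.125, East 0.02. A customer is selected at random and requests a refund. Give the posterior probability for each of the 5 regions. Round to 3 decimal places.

North 0.062, Central 0.083, West 0.139, South 0.698, East 0.018

By Bayes' rule, posterior ∝ prior × likelihood:
  North: 0.07 × 0.1 = 0.007
  Central: 0.04 × 0.235 = 0.0094
  West: 0.16 × 0.098 = 0.01568
  South: 0.63 × 0.125 = 0.07875
  East: 0.1 × 0.02 = 0.002
Sum = 0.11283.
P(North | refund) = 0.007/0.11283 ≈ 0.062
P(Central | refund) = 0.0094/0.11283 ≈ 0.083
P(West | refund) = 0.01568/0.11283 ≈ 0.139
P(South | refund) = 0.07875/0.11283 ≈ 0.698
P(East | refund) = 0.002/0.11283 ≈ 0.018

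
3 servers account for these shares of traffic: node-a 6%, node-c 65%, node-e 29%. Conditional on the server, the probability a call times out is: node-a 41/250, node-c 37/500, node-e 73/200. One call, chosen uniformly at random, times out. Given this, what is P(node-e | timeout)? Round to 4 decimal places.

0.6463

Compute prior × likelihood for every hypothesis:
  node-a: 0.06 × 0.164 = 0.00984
  node-c: 0.65 × 0.074 = 0.0481
  node-e: 0.29 × 0.365 = 0.10585
Total = 0.16379.
P(node-e | evidence) = 0.10585 / 0.16379 ≈ 0.6463.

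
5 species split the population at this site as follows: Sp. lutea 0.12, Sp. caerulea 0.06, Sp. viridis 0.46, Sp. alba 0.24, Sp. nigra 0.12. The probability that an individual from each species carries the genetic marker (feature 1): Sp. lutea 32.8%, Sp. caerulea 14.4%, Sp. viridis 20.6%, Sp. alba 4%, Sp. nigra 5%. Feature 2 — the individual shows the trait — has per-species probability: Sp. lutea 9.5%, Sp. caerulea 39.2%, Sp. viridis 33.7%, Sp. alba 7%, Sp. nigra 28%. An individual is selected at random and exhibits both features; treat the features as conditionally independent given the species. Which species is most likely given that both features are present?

By Bayes' rule, posterior ∝ prior × likelihood:
  Sp. lutea: 0.12 × 0.328 × 0.095 = 0.0037392
  Sp. caerulea: 0.06 × 0.144 × 0.392 = 0.00338688
  Sp. viridis: 0.46 × 0.206 × 0.337 = 0.03193412
  Sp. alba: 0.24 × 0.04 × 0.07 = 0.000672
  Sp. nigra: 0.12 × 0.05 × 0.28 = 0.00168
Sum = 0.0414122.
Largest term belongs to Sp. viridis, so Sp. viridis is most probable.

Sp. viridis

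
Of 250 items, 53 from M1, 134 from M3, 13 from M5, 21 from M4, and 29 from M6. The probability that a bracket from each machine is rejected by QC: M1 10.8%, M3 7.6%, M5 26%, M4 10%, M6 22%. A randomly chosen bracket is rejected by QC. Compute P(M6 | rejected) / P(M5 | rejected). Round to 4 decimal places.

Unnormalized posteriors (prior × likelihood):
  M1: 0.212 × 0.108 = 0.022896
  M3: 0.536 × 0.076 = 0.040736
  M5: 0.052 × 0.26 = 0.01352
  M4: 0.084 × 0.1 = 0.0084
  M6: 0.116 × 0.22 = 0.02552
Normalizing constant = 0.111072.
The ratio is 0.02552 / 0.01352 (the normalizer cancels) = 1.8876.

1.8876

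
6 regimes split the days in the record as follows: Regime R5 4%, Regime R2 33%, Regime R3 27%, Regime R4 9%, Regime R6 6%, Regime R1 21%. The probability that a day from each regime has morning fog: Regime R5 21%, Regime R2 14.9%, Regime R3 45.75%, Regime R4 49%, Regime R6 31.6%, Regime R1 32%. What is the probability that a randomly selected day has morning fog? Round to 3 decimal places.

0.311

By Bayes' rule, posterior ∝ prior × likelihood:
  Regime R5: 0.04 × 0.21 = 0.0084
  Regime R2: 0.33 × 0.149 = 0.04917
  Regime R3: 0.27 × 0.4575 = 0.123525
  Regime R4: 0.09 × 0.49 = 0.0441
  Regime R6: 0.06 × 0.316 = 0.01896
  Regime R1: 0.21 × 0.32 = 0.0672
P(fog) = 0.0084 + 0.04917 + 0.123525 + 0.0441 + 0.01896 + 0.0672 = 0.311355 → 0.311.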